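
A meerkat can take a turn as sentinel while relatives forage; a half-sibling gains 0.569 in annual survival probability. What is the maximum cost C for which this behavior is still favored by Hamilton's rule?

0.14225

r to a half-sibling = 1/4 (half-sibs share one parent — one path of length 2: r = (1/2)^2 = 1/4).
Hamilton's rule: n·r·B > C, so the trait is favored while C < n·r·B = 1·0.25·0.569 = 0.14225.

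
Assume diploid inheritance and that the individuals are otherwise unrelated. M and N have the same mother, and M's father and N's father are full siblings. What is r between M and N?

0.375

Relatedness sums over independent paths through distinct common ancestors.
M and N are related in two ways: half-sibs through their shared mother (r = 1/4) and first cousins through their fathers (r = 1/8).
r = 1/4 + 1/8 = 3/8 = 0.375.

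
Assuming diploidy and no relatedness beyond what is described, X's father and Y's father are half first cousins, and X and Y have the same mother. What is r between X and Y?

Independent pedigree routes through distinct common ancestors add.
X and Y are related in two ways: half second cousins through their fathers (r = 1/64) and half-sibs through their shared mother (r = 1/4).
r = 1/64 + 1/4 = 17/64 = 0.265625.

0.265625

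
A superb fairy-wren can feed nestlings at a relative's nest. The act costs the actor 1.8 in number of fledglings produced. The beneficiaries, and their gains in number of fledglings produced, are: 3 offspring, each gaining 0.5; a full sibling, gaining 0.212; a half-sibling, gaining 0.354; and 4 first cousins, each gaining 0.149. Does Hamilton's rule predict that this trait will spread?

Hamilton's rule: the trait is favored when the sum of r·B over every recipient exceeds the actor's cost C.
r to an offspring = 1/2 (one parent–offspring link: r = (1/2)^1 = 1/2).
r to a full sibling = 0.5 (full sibs share both parents — two paths of length 2: r = 2·(1/2)^2 = 1/2).
r to a half-sibling = 0.25 (half-sibs share one parent — one path of length 2: r = (1/2)^2 = 1/4).
r to a first cousin = 0.125 (first cousins share one grandparent pair — two paths of length 4: r = 2·(1/2)^4 = 1/8).
Summing one r·B term per recipient: 3·0.5·0.5 + 1·0.5·0.212 + 1·0.25·0.354 + 4·0.125·0.149 = 1.019.
1.019 < 1.8: the indirect benefit is less than the cost.

No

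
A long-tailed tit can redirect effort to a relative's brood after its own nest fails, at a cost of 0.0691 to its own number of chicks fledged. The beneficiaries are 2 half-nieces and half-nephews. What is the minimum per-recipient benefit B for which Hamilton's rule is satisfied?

r to a half-niece or half-nephew = 1/8 (half-aunt/uncle↔niece/nephew: one path of length 3: r = (1/2)^3 = 1/8).
Hamilton's rule with n recipients of equal r: n·r·B > C, so B > C/(n·r) = 0.0691/(2·0.125) = 0.2764.

0.2764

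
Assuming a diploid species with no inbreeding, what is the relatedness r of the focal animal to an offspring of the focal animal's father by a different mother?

0.25

Each parent–offspring link contributes a factor of 1/2, and independent paths through distinct common ancestors add.
Half-sibs share one parent — one path of length 2: r = (1/2)^2 = 1/4.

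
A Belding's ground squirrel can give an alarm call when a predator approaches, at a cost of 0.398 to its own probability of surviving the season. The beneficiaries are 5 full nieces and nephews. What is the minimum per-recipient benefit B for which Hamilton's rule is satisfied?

0.3184

r to a full niece or nephew = 0.25 (full aunt/uncle↔niece/nephew: two paths of length 3 through the shared grandparent pair: r = 2·(1/2)^3 = 1/4).
Hamilton's rule with n recipients of equal r: n·r·B > C, so B > C/(n·r) = 0.398/(5·0.25) = 0.3184.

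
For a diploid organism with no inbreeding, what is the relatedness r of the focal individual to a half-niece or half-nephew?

0.125

Each parent–offspring link contributes a factor of 1/2, and independent paths through distinct common ancestors add.
Half-aunt/uncle↔niece/nephew: one path of length 3: r = (1/2)^3 = 1/8.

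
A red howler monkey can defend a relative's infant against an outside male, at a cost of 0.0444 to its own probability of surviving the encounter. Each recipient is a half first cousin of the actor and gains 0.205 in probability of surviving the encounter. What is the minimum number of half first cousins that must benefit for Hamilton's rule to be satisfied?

r to a half first cousin = 0.0625 (half first cousins share one grandparent — one path of length 4: r = (1/2)^4 = 1/16).
Hamilton's rule: n·r·B > C  ⇒  n > C/(r·B) = 0.0444/(0.0625·0.205) = 3.465.
The smallest integer exceeding 3.465 is 4.

4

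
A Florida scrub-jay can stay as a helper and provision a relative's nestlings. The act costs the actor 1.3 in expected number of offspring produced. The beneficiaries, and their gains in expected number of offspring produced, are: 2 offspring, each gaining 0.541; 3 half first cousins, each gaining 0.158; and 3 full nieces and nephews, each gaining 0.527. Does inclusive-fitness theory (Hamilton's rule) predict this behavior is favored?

No

Hamilton's rule: the trait is favored when the sum of r·B over every recipient exceeds the actor's cost C.
r to an offspring = 1/2 (one parent–offspring link: r = (1/2)^1 = 1/2).
r to a half first cousin = 1/16 (half first cousins share one grandparent — one path of length 4: r = (1/2)^4 = 1/16).
r to a full niece or nephew = 1/4 (full aunt/uncle↔niece/nephew: two paths of length 3 through the shared grandparent pair: r = 2·(1/2)^3 = 1/4).
Summing one r·B term per recipient: 2·0.5·0.541 + 3·0.0625·0.158 + 3·0.25·0.527 = 0.965875.
0.965875 < 1.3: the indirect benefit is less than the cost.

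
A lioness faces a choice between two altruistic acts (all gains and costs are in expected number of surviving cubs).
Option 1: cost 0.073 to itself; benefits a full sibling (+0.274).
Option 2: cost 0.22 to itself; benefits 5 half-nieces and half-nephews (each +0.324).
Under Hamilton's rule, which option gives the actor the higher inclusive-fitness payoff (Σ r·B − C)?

Option 1

Option 1: r to a full sibling = 0.5.
Option 1: Σ r·B − C = (1·0.5·0.274) − 0.073 = 0.064.
Option 2: r to a half-niece or half-nephew = 0.125.
Option 2: Σ r·B − C = (5·0.125·0.324) − 0.22 = -0.0175.
Option 1 has the higher net inclusive-fitness payoff.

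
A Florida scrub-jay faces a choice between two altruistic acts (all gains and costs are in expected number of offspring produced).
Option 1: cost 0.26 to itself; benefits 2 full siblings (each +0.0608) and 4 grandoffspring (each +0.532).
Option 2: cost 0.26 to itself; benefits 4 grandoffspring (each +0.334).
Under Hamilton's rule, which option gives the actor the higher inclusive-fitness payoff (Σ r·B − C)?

Option 1

Option 1: r to a full sibling = 0.5.
Option 1: r to a grandoffspring = 0.25.
Option 1: Σ r·B − C = (2·0.5·0.0608 + 4·0.25·0.532) − 0.26 = 0.3328.
Option 2: r to a grandoffspring = 0.25.
Option 2: Σ r·B − C = (4·0.25·0.334) − 0.26 = 0.074.
Option 1 has the higher net inclusive-fitness payoff.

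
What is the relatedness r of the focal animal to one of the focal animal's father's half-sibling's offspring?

Each parent–offspring link contributes a factor of 1/2, and independent paths through distinct common ancestors add.
Half first cousins share one grandparent — one path of length 4: r = (1/2)^4 = 1/16.

0.0625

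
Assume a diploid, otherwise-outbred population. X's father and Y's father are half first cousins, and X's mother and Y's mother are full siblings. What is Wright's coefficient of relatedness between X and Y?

Relatedness sums over independent paths through distinct common ancestors.
X and Y are related in two ways: half second cousins through their fathers (r = 1/64) and first cousins through their mothers (r = 1/8).
r = 1/64 + 1/8 = 9/64 = 0.140625.

0.140625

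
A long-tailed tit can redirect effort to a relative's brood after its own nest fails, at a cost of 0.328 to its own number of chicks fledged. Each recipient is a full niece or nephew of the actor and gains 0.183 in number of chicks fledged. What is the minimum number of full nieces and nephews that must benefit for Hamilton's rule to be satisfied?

r to a full niece or nephew = 0.25 (full aunt/uncle↔niece/nephew: two paths of length 3 through the shared grandparent pair: r = 2·(1/2)^3 = 1/4).
Hamilton's rule: n·r·B > C  ⇒  n > C/(r·B) = 0.328/(0.25·0.183) = 7.169.
The smallest integer exceeding 7.169 is 8.

8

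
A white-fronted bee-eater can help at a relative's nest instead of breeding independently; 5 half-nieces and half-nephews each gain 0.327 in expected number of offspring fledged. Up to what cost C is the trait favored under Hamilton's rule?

r to a half-niece or half-nephew = 0.125 (half-aunt/uncle↔niece/nephew: one path of length 3: r = (1/2)^3 = 1/8).
Hamilton's rule: n·r·B > C, so the trait is favored while C < n·r·B = 5·0.125·0.327 = 0.204375.

0.204375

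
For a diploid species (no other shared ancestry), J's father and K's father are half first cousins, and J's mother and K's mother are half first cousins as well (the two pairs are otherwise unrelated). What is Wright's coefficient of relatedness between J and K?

0.03125

Independent pedigree routes through distinct common ancestors add.
J and K are related in two ways: half second cousins through their fathers (r = 1/64) and half second cousins through their mothers (r = 1/64).
r = 1/64 + 1/64 = 0.03125.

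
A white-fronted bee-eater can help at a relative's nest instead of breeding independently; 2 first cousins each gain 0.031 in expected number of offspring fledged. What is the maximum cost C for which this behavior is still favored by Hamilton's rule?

r to a first cousin = 0.125 (first cousins share one grandparent pair — two paths of length 4: r = 2·(1/2)^4 = 1/8).
Hamilton's rule: n·r·B > C, so the trait is favored while C < n·r·B = 2·0.125·0.031 = 0.00775.

0.00775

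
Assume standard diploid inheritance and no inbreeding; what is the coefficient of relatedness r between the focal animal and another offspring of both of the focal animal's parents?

Each parent–offspring link contributes a factor of 1/2, and independent paths through distinct common ancestors add.
Full sibs share both parents — two paths of length 2: r = 2·(1/2)^2 = 1/2.

0.5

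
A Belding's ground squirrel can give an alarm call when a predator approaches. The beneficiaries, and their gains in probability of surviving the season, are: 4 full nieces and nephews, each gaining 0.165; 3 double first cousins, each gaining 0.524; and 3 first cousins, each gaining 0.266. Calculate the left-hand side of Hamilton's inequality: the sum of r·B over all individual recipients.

0.65775

r to a full niece or nephew = 1/4 (full aunt/uncle↔niece/nephew: two paths of length 3 through the shared grandparent pair: r = 2·(1/2)^3 = 1/4).
r to a double first cousin = 1/4 (double first cousins share both grandparent pairs — four paths of length 4: r = 4·(1/2)^4 = 1/4).
r to a first cousin = 1/8 (first cousins share one grandparent pair — two paths of length 4: r = 2·(1/2)^4 = 1/8).
Summing one r·B term per recipient: 4·0.25·0.165 + 3·0.25·0.524 + 3·0.125·0.266 = 0.65775.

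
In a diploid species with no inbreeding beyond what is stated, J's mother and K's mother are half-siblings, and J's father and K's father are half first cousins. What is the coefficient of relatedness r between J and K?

0.078125

Independent pedigree routes through distinct common ancestors add.
J and K are related in two ways: half first cousins through their mothers (r = 1/16) and half second cousins through their fathers (r = 1/64).
r = 1/16 + 1/64 = 5/64 = 0.078125.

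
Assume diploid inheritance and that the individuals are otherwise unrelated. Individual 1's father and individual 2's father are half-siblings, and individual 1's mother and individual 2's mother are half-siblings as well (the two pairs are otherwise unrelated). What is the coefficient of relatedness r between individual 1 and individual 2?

With two independent routes of shared ancestry, r is the sum of the two contributions.
Individual 1 and individual 2 are related in two ways: half first cousins through their fathers (r = 1/16) and half first cousins through their mothers (r = 1/16).
r = 1/16 + 1/16 = 1/8 = 0.125.

0.125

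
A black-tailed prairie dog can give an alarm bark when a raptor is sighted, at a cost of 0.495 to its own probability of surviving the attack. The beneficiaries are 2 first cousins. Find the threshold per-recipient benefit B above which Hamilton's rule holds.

r to a first cousin = 1/8 (first cousins share one grandparent pair — two paths of length 4: r = 2·(1/2)^4 = 1/8).
Hamilton's rule with n recipients of equal r: n·r·B > C, so B > C/(n·r) = 0.495/(2·0.125) = 1.98.

1.98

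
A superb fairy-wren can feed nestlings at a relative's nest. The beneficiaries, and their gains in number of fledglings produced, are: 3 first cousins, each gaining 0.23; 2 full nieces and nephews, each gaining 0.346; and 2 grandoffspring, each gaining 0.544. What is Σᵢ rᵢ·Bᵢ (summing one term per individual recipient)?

0.53125

r to a first cousin = 1/8 (first cousins share one grandparent pair — two paths of length 4: r = 2·(1/2)^4 = 1/8).
r to a full niece or nephew = 1/4 (full aunt/uncle↔niece/nephew: two paths of length 3 through the shared grandparent pair: r = 2·(1/2)^3 = 1/4).
r to a grandoffspring = 0.25 (two parent–offspring links: r = (1/2)^2 = 1/4).
Summing one r·B term per recipient: 3·0.125·0.23 + 2·0.25·0.346 + 2·0.25·0.544 = 0.53125.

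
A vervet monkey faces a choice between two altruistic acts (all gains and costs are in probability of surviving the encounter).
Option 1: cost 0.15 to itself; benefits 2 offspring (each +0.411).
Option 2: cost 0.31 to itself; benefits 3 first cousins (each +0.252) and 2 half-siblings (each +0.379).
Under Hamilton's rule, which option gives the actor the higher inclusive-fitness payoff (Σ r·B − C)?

Option 1

Option 1: r to an offspring = 0.5.
Option 1: Σ r·B − C = (2·0.5·0.411) − 0.15 = 0.261.
Option 2: r to a first cousin = 0.125.
Option 2: r to a half-sibling = 0.25.
Option 2: Σ r·B − C = (3·0.125·0.252 + 2·0.25·0.379) − 0.31 = -0.026.
Option 1 has the higher net inclusive-fitness payoff.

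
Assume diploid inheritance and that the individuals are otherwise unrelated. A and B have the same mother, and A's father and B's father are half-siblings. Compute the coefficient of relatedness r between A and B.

With two independent routes of shared ancestry, r is the sum of the two contributions.
A and B are related in two ways: half-sibs through their shared mother (r = 1/4) and half first cousins through their fathers (r = 1/16).
r = 1/4 + 1/16 = 0.3125.

0.3125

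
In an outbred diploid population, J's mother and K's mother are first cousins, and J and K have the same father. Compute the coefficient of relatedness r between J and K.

0.28125

Independent pedigree routes through distinct common ancestors add.
J and K are related in two ways: second cousins through their mothers (r = 1/32) and half-sibs through their shared father (r = 1/4).
r = 1/32 + 1/4 = 0.28125.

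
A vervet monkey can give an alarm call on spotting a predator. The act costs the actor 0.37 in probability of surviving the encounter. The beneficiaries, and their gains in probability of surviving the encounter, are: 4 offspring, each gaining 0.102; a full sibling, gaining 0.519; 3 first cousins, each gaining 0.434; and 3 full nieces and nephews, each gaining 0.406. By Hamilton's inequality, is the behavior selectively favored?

Yes

Hamilton's rule: the trait is favored when the sum of r·B over every recipient exceeds the actor's cost C.
r to an offspring = 0.5 (one parent–offspring link: r = (1/2)^1 = 1/2).
r to a full sibling = 1/2 (full sibs share both parents — two paths of length 2: r = 2·(1/2)^2 = 1/2).
r to a first cousin = 1/8 (first cousins share one grandparent pair — two paths of length 4: r = 2·(1/2)^4 = 1/8).
r to a full niece or nephew = 0.25 (full aunt/uncle↔niece/nephew: two paths of length 3 through the shared grandparent pair: r = 2·(1/2)^3 = 1/4).
Summing one r·B term per recipient: 4·0.5·0.102 + 1·0.5·0.519 + 3·0.125·0.434 + 3·0.25·0.406 = 0.93075.
0.93075 > 0.37: the indirect benefit exceeds the cost.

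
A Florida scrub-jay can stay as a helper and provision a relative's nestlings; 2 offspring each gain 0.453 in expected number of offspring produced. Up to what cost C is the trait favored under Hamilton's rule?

r to an offspring = 0.5 (one parent–offspring link: r = (1/2)^1 = 1/2).
Hamilton's rule: n·r·B > C, so the trait is favored while C < n·r·B = 2·0.5·0.453 = 0.453.

0.453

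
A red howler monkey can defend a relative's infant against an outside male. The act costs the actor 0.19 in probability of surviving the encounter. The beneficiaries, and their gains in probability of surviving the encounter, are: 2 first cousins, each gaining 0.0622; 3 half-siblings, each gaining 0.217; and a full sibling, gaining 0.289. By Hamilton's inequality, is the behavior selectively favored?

Yes

Hamilton's rule: the trait is favored when the sum of r·B over every recipient exceeds the actor's cost C.
r to a first cousin = 0.125 (first cousins share one grandparent pair — two paths of length 4: r = 2·(1/2)^4 = 1/8).
r to a half-sibling = 0.25 (half-sibs share one parent — one path of length 2: r = (1/2)^2 = 1/4).
r to a full sibling = 0.5 (full sibs share both parents — two paths of length 2: r = 2·(1/2)^2 = 1/2).
Summing one r·B term per recipient: 2·0.125·0.0622 + 3·0.25·0.217 + 1·0.5·0.289 = 0.3228.
0.3228 > 0.19: the indirect benefit exceeds the cost.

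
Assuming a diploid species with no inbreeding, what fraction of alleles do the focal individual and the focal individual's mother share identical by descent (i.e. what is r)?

0.5

Each parent–offspring link contributes a factor of 1/2, and independent paths through distinct common ancestors add.
One parent–offspring link: r = (1/2)^1 = 1/2.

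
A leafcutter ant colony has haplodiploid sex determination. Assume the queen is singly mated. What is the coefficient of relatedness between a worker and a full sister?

0.75

Haplodiploid full sisters inherit their father's entire haploid genome identically (contributing 1/2) and on average half of their mother's contribution (1/2 · 1/2 = 1/4); r = 1/2 + 1/4 = 3/4.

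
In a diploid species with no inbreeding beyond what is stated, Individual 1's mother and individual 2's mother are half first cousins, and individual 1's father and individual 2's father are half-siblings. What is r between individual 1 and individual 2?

0.078125

Wright's path rule: contributions from independent ancestry routes add.
Individual 1 and individual 2 are related in two ways: half second cousins through their mothers (r = 1/64) and half first cousins through their fathers (r = 1/16).
r = 1/64 + 1/16 = 5/64 = 0.078125.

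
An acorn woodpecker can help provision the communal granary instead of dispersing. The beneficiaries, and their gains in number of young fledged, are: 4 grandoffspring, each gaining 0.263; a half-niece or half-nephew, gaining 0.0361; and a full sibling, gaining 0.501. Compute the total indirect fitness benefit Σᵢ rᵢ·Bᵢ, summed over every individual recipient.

r to a grandoffspring = 0.25 (two parent–offspring links: r = (1/2)^2 = 1/4).
r to a half-niece or half-nephew = 1/8 (half-aunt/uncle↔niece/nephew: one path of length 3: r = (1/2)^3 = 1/8).
r to a full sibling = 1/2 (full sibs share both parents — two paths of length 2: r = 2·(1/2)^2 = 1/2).
Summing one r·B term per recipient: 4·0.25·0.263 + 1·0.125·0.0361 + 1·0.5·0.501 = 0.5180125.

0.5180125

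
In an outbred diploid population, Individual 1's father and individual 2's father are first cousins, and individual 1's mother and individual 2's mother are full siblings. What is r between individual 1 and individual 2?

0.15625

Wright's path rule: contributions from independent ancestry routes add.
Individual 1 and individual 2 are related in two ways: second cousins through their fathers (r = 1/32) and first cousins through their mothers (r = 1/8).
r = 1/32 + 1/8 = 0.15625.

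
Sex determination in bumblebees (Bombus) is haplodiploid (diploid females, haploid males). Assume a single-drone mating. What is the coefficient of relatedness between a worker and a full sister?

Haplodiploid full sisters inherit their father's entire haploid genome identically (contributing 1/2) and on average half of their mother's contribution (1/2 · 1/2 = 1/4); r = 1/2 + 1/4 = 3/4.

0.75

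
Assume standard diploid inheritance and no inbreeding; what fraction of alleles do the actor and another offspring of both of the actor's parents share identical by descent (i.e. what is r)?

Each parent–offspring link contributes a factor of 1/2, and independent paths through distinct common ancestors add.
Full sibs share both parents — two paths of length 2: r = 2·(1/2)^2 = 1/2.

0.5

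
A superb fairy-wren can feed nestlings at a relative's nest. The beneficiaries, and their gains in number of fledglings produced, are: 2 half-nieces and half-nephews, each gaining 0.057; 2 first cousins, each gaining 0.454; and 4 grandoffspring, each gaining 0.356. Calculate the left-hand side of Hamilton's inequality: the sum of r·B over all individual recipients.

r to a half-niece or half-nephew = 1/8 (half-aunt/uncle↔niece/nephew: one path of length 3: r = (1/2)^3 = 1/8).
r to a first cousin = 1/8 (first cousins share one grandparent pair — two paths of length 4: r = 2·(1/2)^4 = 1/8).
r to a grandoffspring = 0.25 (two parent–offspring links: r = (1/2)^2 = 1/4).
Summing one r·B term per recipient: 2·0.125·0.057 + 2·0.125·0.454 + 4·0.25·0.356 = 0.48375.

0.48375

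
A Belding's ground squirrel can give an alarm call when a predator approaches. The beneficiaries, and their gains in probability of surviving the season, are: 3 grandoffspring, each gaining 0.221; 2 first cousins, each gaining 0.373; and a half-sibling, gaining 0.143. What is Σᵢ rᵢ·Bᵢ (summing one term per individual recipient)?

r to a grandoffspring = 1/4 (two parent–offspring links: r = (1/2)^2 = 1/4).
r to a first cousin = 0.125 (first cousins share one grandparent pair — two paths of length 4: r = 2·(1/2)^4 = 1/8).
r to a half-sibling = 1/4 (half-sibs share one parent — one path of length 2: r = (1/2)^2 = 1/4).
Summing one r·B term per recipient: 3·0.25·0.221 + 2·0.125·0.373 + 1·0.25·0.143 = 0.29475.

0.29475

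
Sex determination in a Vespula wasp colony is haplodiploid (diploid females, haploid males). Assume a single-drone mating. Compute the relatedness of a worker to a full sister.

Haplodiploid full sisters inherit their father's entire haploid genome identically (contributing 1/2) and on average half of their mother's contribution (1/2 · 1/2 = 1/4); r = 1/2 + 1/4 = 3/4.

0.75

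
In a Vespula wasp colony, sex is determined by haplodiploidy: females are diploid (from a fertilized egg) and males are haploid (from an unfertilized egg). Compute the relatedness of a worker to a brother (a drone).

Her haploid brother carries none of their father's genes and a random half of their mother's genome; that half matches the maternal half of her own genome with probability 1/2: r = 1/2 · 1/2 = 1/4.

0.25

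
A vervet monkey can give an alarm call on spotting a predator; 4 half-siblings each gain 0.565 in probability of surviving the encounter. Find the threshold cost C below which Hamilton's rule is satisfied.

r to a half-sibling = 1/4 (half-sibs share one parent — one path of length 2: r = (1/2)^2 = 1/4).
Hamilton's rule: n·r·B > C, so the trait is favored while C < n·r·B = 4·0.25·0.565 = 0.565.

0.565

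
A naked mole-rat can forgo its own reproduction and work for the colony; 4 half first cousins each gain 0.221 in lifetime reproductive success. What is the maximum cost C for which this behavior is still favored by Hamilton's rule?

r to a half first cousin = 1/16 (half first cousins share one grandparent — one path of length 4: r = (1/2)^4 = 1/16).
Hamilton's rule: n·r·B > C, so the trait is favored while C < n·r·B = 4·0.0625·0.221 = 0.05525.

0.05525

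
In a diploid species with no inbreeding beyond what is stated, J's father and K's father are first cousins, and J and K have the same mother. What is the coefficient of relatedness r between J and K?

Independent pedigree routes through distinct common ancestors add.
J and K are related in two ways: second cousins through their fathers (r = 1/32) and half-sibs through their shared mother (r = 1/4).
r = 1/32 + 1/4 = 9/32 = 0.28125.

0.28125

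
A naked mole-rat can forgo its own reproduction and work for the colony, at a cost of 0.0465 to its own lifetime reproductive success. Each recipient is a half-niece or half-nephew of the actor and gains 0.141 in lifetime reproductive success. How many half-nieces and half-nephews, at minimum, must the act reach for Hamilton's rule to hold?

3

r to a half-niece or half-nephew = 1/8 (half-aunt/uncle↔niece/nephew: one path of length 3: r = (1/2)^3 = 1/8).
Hamilton's rule: n·r·B > C  ⇒  n > C/(r·B) = 0.0465/(0.125·0.141) = 2.638.
The smallest integer exceeding 2.638 is 3.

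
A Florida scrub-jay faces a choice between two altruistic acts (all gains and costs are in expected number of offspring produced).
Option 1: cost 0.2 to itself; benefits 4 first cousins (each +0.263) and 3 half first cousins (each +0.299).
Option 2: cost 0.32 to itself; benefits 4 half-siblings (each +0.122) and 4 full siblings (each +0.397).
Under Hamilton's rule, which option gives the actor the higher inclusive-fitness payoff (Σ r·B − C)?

Option 1: r to a first cousin = 0.125.
Option 1: r to a half first cousin = 0.0625.
Option 1: Σ r·B − C = (4·0.125·0.263 + 3·0.0625·0.299) − 0.2 = -0.0124375.
Option 2: r to a half-sibling = 0.25.
Option 2: r to a full sibling = 0.5.
Option 2: Σ r·B − C = (4·0.25·0.122 + 4·0.5·0.397) − 0.32 = 0.596.
Option 2 has the higher net inclusive-fitness payoff.

Option 2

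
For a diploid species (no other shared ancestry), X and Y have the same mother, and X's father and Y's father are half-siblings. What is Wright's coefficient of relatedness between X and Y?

0.3125

Independent pedigree routes through distinct common ancestors add.
X and Y are related in two ways: half-sibs through their shared mother (r = 1/4) and half first cousins through their fathers (r = 1/16).
r = 1/4 + 1/16 = 0.3125.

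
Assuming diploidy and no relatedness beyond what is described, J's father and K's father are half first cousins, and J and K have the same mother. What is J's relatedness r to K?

0.265625

Wright's path rule: contributions from independent ancestry routes add.
J and K are related in two ways: half second cousins through their fathers (r = 1/64) and half-sibs through their shared mother (r = 1/4).
r = 1/64 + 1/4 = 17/64 = 0.265625.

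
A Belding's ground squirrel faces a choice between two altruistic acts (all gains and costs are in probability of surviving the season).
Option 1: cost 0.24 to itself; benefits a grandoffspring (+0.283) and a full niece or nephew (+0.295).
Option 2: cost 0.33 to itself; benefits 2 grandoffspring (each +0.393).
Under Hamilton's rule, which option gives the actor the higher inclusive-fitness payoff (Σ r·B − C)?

Option 1

Option 1: r to a grandoffspring = 0.25.
Option 1: r to a full niece or nephew = 0.25.
Option 1: Σ r·B − C = (1·0.25·0.283 + 1·0.25·0.295) − 0.24 = -0.0955.
Option 2: r to a grandoffspring = 0.25.
Option 2: Σ r·B − C = (2·0.25·0.393) − 0.33 = -0.1335.
Option 1 has the higher net inclusive-fitness payoff.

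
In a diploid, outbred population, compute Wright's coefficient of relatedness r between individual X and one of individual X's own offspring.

Each parent–offspring link contributes a factor of 1/2, and independent paths through distinct common ancestors add.
One parent–offspring link: r = (1/2)^1 = 1/2.

0.5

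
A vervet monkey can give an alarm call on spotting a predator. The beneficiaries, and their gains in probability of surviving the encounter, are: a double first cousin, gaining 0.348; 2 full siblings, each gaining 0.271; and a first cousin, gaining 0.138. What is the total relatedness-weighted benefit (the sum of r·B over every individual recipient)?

0.37525

r to a double first cousin = 1/4 (double first cousins share both grandparent pairs — four paths of length 4: r = 4·(1/2)^4 = 1/4).
r to a full sibling = 0.5 (full sibs share both parents — two paths of length 2: r = 2·(1/2)^2 = 1/2).
r to a first cousin = 0.125 (first cousins share one grandparent pair — two paths of length 4: r = 2·(1/2)^4 = 1/8).
Summing one r·B term per recipient: 1·0.25·0.348 + 2·0.5·0.271 + 1·0.125·0.138 = 0.37525.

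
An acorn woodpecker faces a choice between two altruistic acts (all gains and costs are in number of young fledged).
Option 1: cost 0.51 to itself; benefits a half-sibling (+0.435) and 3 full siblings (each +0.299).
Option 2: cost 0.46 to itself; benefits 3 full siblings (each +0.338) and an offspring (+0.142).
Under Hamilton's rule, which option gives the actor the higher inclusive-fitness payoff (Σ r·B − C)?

Option 1: r to a half-sibling = 0.25.
Option 1: r to a full sibling = 0.5.
Option 1: Σ r·B − C = (1·0.25·0.435 + 3·0.5·0.299) − 0.51 = 0.04725.
Option 2: r to a full sibling = 0.5.
Option 2: r to an offspring = 0.5.
Option 2: Σ r·B − C = (3·0.5·0.338 + 1·0.5·0.142) − 0.46 = 0.118.
Option 2 has the higher net inclusive-fitness payoff.

Option 2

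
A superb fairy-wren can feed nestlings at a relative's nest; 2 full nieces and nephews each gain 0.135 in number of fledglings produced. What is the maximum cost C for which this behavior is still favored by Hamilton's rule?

r to a full niece or nephew = 1/4 (full aunt/uncle↔niece/nephew: two paths of length 3 through the shared grandparent pair: r = 2·(1/2)^3 = 1/4).
Hamilton's rule: n·r·B > C, so the trait is favored while C < n·r·B = 2·0.25·0.135 = 0.0675.

0.0675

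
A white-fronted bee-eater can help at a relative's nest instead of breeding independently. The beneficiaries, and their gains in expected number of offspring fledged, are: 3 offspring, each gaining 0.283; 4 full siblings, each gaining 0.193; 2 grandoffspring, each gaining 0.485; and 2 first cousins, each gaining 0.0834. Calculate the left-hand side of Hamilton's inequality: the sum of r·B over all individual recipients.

1.07385

r to an offspring = 1/2 (one parent–offspring link: r = (1/2)^1 = 1/2).
r to a full sibling = 0.5 (full sibs share both parents — two paths of length 2: r = 2·(1/2)^2 = 1/2).
r to a grandoffspring = 1/4 (two parent–offspring links: r = (1/2)^2 = 1/4).
r to a first cousin = 1/8 (first cousins share one grandparent pair — two paths of length 4: r = 2·(1/2)^4 = 1/8).
Summing one r·B term per recipient: 3·0.5·0.283 + 4·0.5·0.193 + 2·0.25·0.485 + 2·0.125·0.0834 = 1.07385.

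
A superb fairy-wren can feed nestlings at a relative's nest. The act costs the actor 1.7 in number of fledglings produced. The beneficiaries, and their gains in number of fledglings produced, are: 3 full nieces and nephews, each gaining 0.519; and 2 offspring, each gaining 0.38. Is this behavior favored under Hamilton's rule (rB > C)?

No

Hamilton's rule: the trait is favored when the sum of r·B over every recipient exceeds the actor's cost C.
r to a full niece or nephew = 0.25 (full aunt/uncle↔niece/nephew: two paths of length 3 through the shared grandparent pair: r = 2·(1/2)^3 = 1/4).
r to an offspring = 1/2 (one parent–offspring link: r = (1/2)^1 = 1/2).
Summing one r·B term per recipient: 3·0.25·0.519 + 2·0.5·0.38 = 0.76925.
0.76925 < 1.7: the indirect benefit is less than the cost.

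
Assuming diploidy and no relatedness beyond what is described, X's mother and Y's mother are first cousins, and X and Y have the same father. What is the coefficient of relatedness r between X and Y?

0.28125

Relatedness sums over independent paths through distinct common ancestors.
X and Y are related in two ways: second cousins through their mothers (r = 1/32) and half-sibs through their shared father (r = 1/4).
r = 1/32 + 1/4 = 9/32 = 0.28125.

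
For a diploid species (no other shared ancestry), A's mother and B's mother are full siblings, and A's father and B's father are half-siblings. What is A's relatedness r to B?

Wright's path rule: contributions from independent ancestry routes add.
A and B are related in two ways: first cousins through their mothers (r = 1/8) and half first cousins through their fathers (r = 1/16).
r = 1/8 + 1/16 = 3/16 = 0.1875.

0.1875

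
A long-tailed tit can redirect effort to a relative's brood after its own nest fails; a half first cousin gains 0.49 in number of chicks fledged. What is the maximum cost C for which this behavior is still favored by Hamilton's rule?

0.030625

r to a half first cousin = 0.0625 (half first cousins share one grandparent — one path of length 4: r = (1/2)^4 = 1/16).
Hamilton's rule: n·r·B > C, so the trait is favored while C < n·r·B = 1·0.0625·0.49 = 0.030625.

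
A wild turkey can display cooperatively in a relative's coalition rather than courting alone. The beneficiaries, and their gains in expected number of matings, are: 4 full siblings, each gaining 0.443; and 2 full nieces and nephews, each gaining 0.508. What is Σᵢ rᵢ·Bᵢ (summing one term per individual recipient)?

r to a full sibling = 0.5 (full sibs share both parents — two paths of length 2: r = 2·(1/2)^2 = 1/2).
r to a full niece or nephew = 1/4 (full aunt/uncle↔niece/nephew: two paths of length 3 through the shared grandparent pair: r = 2·(1/2)^3 = 1/4).
Summing one r·B term per recipient: 4·0.5·0.443 + 2·0.25·0.508 = 1.14.

1.14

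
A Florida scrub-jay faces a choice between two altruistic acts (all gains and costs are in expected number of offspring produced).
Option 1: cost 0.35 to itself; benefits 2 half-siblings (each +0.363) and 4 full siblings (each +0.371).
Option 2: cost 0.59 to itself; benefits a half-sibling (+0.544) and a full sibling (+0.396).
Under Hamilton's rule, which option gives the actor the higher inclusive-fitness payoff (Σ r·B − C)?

Option 1: r to a half-sibling = 0.25.
Option 1: r to a full sibling = 0.5.
Option 1: Σ r·B − C = (2·0.25·0.363 + 4·0.5·0.371) − 0.35 = 0.5735.
Option 2: r to a half-sibling = 0.25.
Option 2: r to a full sibling = 0.5.
Option 2: Σ r·B − C = (1·0.25·0.544 + 1·0.5·0.396) − 0.59 = -0.256.
Option 1 has the higher net inclusive-fitness payoff.

Option 1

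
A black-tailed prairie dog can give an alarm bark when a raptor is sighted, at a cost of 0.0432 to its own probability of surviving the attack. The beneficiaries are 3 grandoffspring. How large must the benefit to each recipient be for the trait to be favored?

r to a grandoffspring = 1/4 (two parent–offspring links: r = (1/2)^2 = 1/4).
Hamilton's rule with n recipients of equal r: n·r·B > C, so B > C/(n·r) = 0.0432/(3·0.25) = 0.0576.

0.0576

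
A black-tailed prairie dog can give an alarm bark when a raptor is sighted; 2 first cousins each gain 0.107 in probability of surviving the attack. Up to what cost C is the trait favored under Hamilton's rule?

r to a first cousin = 0.125 (first cousins share one grandparent pair — two paths of length 4: r = 2·(1/2)^4 = 1/8).
Hamilton's rule: n·r·B > C, so the trait is favored while C < n·r·B = 2·0.125·0.107 = 0.02675.

0.02675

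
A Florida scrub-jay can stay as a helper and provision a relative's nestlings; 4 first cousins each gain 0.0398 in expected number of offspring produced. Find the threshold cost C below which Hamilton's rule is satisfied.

r to a first cousin = 1/8 (first cousins share one grandparent pair — two paths of length 4: r = 2·(1/2)^4 = 1/8).
Hamilton's rule: n·r·B > C, so the trait is favored while C < n·r·B = 4·0.125·0.0398 = 0.0199.

0.0199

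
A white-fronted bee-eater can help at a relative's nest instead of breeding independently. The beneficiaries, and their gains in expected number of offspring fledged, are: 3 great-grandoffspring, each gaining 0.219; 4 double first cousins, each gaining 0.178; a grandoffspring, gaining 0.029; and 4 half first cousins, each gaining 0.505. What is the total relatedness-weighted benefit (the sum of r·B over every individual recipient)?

r to a great-grandoffspring = 0.125 (three parent–offspring links: r = (1/2)^3 = 1/8).
r to a double first cousin = 0.25 (double first cousins share both grandparent pairs — four paths of length 4: r = 4·(1/2)^4 = 1/4).
r to a grandoffspring = 0.25 (two parent–offspring links: r = (1/2)^2 = 1/4).
r to a half first cousin = 0.0625 (half first cousins share one grandparent — one path of length 4: r = (1/2)^4 = 1/16).
Summing one r·B term per recipient: 3·0.125·0.219 + 4·0.25·0.178 + 1·0.25·0.029 + 4·0.0625·0.505 = 0.393625.

0.393625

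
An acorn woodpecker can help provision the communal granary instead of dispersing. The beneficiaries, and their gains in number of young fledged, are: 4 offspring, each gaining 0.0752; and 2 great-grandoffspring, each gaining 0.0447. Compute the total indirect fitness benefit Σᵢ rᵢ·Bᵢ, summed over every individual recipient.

0.161575

r to an offspring = 1/2 (one parent–offspring link: r = (1/2)^1 = 1/2).
r to a great-grandoffspring = 1/8 (three parent–offspring links: r = (1/2)^3 = 1/8).
Summing one r·B term per recipient: 4·0.5·0.0752 + 2·0.125·0.0447 = 0.161575.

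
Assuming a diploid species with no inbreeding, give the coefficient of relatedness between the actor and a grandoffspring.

Two parent–offspring links: r = (1/2)^2 = 1/4.

0.25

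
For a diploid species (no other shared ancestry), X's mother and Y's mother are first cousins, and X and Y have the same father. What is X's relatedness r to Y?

0.28125

Independent pedigree routes through distinct common ancestors add.
X and Y are related in two ways: second cousins through their mothers (r = 1/32) and half-sibs through their shared father (r = 1/4).
r = 1/32 + 1/4 = 0.28125.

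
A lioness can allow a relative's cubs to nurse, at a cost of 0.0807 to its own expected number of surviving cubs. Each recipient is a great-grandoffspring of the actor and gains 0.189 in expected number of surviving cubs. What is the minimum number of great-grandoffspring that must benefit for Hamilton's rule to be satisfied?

4

r to a great-grandoffspring = 1/8 (three parent–offspring links: r = (1/2)^3 = 1/8).
Hamilton's rule: n·r·B > C  ⇒  n > C/(r·B) = 0.0807/(0.125·0.189) = 3.416.
The smallest integer exceeding 3.416 is 4.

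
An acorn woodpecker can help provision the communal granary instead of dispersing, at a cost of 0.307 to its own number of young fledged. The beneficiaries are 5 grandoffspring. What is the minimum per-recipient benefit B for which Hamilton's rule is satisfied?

r to a grandoffspring = 0.25 (two parent–offspring links: r = (1/2)^2 = 1/4).
Hamilton's rule with n recipients of equal r: n·r·B > C, so B > C/(n·r) = 0.307/(5·0.25) = 0.2456.

0.2456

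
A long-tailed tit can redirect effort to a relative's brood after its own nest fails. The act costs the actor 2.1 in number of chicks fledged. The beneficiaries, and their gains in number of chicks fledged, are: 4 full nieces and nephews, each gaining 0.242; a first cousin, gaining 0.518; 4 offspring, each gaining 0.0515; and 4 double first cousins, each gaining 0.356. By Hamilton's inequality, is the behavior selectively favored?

Hamilton's rule: the trait is favored when the sum of r·B over every recipient exceeds the actor's cost C.
r to a full niece or nephew = 1/4 (full aunt/uncle↔niece/nephew: two paths of length 3 through the shared grandparent pair: r = 2·(1/2)^3 = 1/4).
r to a first cousin = 1/8 (first cousins share one grandparent pair — two paths of length 4: r = 2·(1/2)^4 = 1/8).
r to an offspring = 0.5 (one parent–offspring link: r = (1/2)^1 = 1/2).
r to a double first cousin = 1/4 (double first cousins share both grandparent pairs — four paths of length 4: r = 4·(1/2)^4 = 1/4).
Summing one r·B term per recipient: 4·0.25·0.242 + 1·0.125·0.518 + 4·0.5·0.0515 + 4·0.25·0.356 = 0.76575.
0.76575 < 2.1: the indirect benefit is less than the cost.

No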